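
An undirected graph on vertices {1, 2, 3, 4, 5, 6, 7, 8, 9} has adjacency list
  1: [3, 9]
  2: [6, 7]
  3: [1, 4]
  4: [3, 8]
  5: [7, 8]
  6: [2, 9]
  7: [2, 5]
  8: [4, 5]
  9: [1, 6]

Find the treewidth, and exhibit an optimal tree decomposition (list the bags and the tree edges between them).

Treewidth 2.
Bags: B1 = {1, 3, 9}  B2 = {3, 6, 9}  B3 = {2, 3, 6}  B4 = {2, 3, 7}  B5 = {3, 5, 7}  B6 = {3, 5, 8}  B7 = {3, 4, 8}
Tree: B1–B2, B2–B3, B3–B4, B4–B5, B5–B6, B6–B7

Each bag holds 3 vertices, so the decomposition has width 2, which upper-bounds the treewidth. For the lower bound, G contains the cycle 3–1–9–6–2–7–5–8–4–3, so G is not a forest; only forests have treewidth ≤ 1, hence tw(G) ≥ 2. Hence tw(G) = 2 exactly.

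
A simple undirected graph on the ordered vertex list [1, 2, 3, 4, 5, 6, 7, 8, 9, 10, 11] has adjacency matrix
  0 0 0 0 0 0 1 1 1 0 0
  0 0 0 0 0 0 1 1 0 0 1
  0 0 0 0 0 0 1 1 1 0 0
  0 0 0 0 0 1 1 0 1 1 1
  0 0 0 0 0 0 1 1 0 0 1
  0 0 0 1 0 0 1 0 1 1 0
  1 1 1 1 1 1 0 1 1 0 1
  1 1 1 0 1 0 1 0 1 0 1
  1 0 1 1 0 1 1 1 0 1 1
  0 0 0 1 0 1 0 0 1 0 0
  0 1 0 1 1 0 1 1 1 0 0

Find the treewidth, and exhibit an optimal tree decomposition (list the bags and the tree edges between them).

Treewidth 3.
One such decomposition:
Bags: B1 = {7, 8, 9, 11}  B2 = {5, 7, 8, 11}  B3 = {4, 7, 9, 11}  B4 = {2, 7, 8, 11}  B5 = {4, 6, 7, 9}  B6 = {3, 7, 8, 9}  B7 = {1, 7, 8, 9}  B8 = {4, 6, 9, 10}
Tree: B1–B2, B1–B3, B2–B4, B3–B5, B1–B6, B1–B7, B5–B8

Every bag has size at most 4, so the width is 4 − 1 = 3 and tw(G) ≤ 3. For the lower bound, the 4 vertices {4, 6, 9, 10} are pairwise adjacent, and any tree decomposition puts a clique entirely inside one bag — forcing width ≥ 3. Therefore the treewidth is 3.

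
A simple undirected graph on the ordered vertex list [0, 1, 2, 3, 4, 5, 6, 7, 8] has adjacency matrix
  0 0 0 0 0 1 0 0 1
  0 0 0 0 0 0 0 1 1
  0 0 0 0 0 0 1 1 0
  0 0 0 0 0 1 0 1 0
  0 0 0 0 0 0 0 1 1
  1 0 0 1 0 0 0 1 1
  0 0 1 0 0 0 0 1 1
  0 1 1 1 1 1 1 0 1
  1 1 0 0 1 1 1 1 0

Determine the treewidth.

A width-2 tree decomposition is:
Bags: B1 = {5, 7, 8}  B2 = {0, 5, 8}  B3 = {6, 7, 8}  B4 = {1, 7, 8}  B5 = {2, 6, 7}  B6 = {3, 5, 7}  B7 = {4, 7, 8}
Tree: B1–B2, B1–B3, B3–B4, B3–B5, B1–B6, B1–B7
Every bag has size at most 3, so the width is 3 − 1 = 2 and tw(G) ≤ 2. On the other hand G contains the 3-clique {0, 5, 8}. A clique must lie in a single bag of any decomposition, so no decomposition can have width below 2. The upper and lower bounds meet at 2, so that is the treewidth.

2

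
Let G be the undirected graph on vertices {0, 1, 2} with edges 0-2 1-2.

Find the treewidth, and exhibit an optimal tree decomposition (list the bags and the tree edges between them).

Each bag holds 2 vertices, so the decomposition has width 1, which upper-bounds the treewidth. G has an edge, so its treewidth is at least 1. Therefore the treewidth is 1.

Treewidth 1.
One such decomposition:
Bags: B1 = {1, 2}  B2 = {0, 2}
Tree: B1–B2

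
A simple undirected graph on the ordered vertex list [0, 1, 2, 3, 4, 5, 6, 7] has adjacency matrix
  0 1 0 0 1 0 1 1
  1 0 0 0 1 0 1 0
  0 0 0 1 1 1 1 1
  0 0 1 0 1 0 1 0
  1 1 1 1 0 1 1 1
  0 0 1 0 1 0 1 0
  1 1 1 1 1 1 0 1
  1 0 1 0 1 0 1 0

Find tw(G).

A width-3 tree decomposition is:
Bags: B1 = {2, 3, 4, 6}  B2 = {2, 4, 6, 7}  B3 = {0, 4, 6, 7}  B4 = {0, 1, 4, 6}  B5 = {2, 4, 5, 6}
Tree: B1–B2, B2–B3, B3–B4, B1–B5
Every bag has size at most 4, so the width is 4 − 1 = 3 and tw(G) ≤ 3. Conversely, {0, 1, 4, 6} is a clique of size 4, and the vertices of any clique must share a bag in every tree decomposition; so some bag has ≥ 4 vertices and tw(G) ≥ 3. Hence tw(G) = 3 exactly.

3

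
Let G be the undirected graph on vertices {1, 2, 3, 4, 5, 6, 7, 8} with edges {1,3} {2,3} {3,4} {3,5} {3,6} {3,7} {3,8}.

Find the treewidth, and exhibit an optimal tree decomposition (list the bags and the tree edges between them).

The largest bag has 2 vertices, giving width 1; this decomposition certifies tw(G) ≤ 1. Since G has at least one edge (e.g. 3–4), it is not an edgeless graph, so tw(G) ≥ 1. The upper and lower bounds meet at 1, so that is the treewidth.

Treewidth 1.
One optimal decomposition is:
Bags: B1 = {3, 4}  B2 = {2, 3}  B3 = {3, 5}  B4 = {3, 7}  B5 = {3, 6}  B6 = {1, 3}  B7 = {3, 8}
Tree: B1–B2, B1–B3, B3–B4, B4–B5, B4–B6, B5–B7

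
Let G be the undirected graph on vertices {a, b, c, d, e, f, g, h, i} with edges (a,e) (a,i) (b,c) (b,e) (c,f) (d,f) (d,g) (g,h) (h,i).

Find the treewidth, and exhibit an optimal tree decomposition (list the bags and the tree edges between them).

The largest bag has 3 vertices, giving width 2; this decomposition certifies tw(G) ≤ 2. Since e–a–i–h–g–d–f–c–b–e is a cycle in G, G is not acyclic. Forests are exactly the graphs of treewidth ≤ 1, so tw(G) ≥ 2. The upper and lower bounds meet at 2, so that is the treewidth.

Treewidth 2.
One optimal decomposition is:
Bags: B1 = {a, e, i}  B2 = {e, h, i}  B3 = {e, g, h}  B4 = {d, e, g}  B5 = {d, e, f}  B6 = {c, e, f}  B7 = {b, c, e}
Tree: B1–B2, B2–B3, B3–B4, B4–B5, B5–B6, B6–B7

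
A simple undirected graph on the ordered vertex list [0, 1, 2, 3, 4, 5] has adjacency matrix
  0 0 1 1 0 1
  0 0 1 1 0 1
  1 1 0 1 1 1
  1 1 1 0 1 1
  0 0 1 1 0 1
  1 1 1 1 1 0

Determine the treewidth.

3

A width-3 tree decomposition is:
Bags: B1 = {0, 2, 3, 5}  B2 = {1, 2, 3, 5}  B3 = {2, 3, 4, 5}
Tree: B1–B2, B2–B3
Every bag has size at most 4, so the width is 4 − 1 = 3 and tw(G) ≤ 3. For the lower bound, the 4 vertices {0, 2, 3, 5} are pairwise adjacent, and any tree decomposition puts a clique entirely inside one bag — forcing width ≥ 3. Hence tw(G) = 3 exactly.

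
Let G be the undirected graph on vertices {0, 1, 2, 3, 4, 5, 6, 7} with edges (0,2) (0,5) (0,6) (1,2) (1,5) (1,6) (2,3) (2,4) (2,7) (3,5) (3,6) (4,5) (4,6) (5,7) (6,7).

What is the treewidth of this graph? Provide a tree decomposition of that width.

Treewidth 3.
One optimal decomposition is:
Bags: B1 = {2, 3, 5, 6}  B2 = {2, 5, 6, 7}  B3 = {2, 4, 5, 6}  B4 = {0, 2, 5, 6}  B5 = {1, 2, 5, 6}
Tree: B1–B2, B2–B3, B3–B4, B4–B5

The largest bag has 4 vertices, giving width 3; this decomposition certifies tw(G) ≤ 3. For the lower bound: the 4 vertex sets {2,3}, {6,7}, {5}, {4} are disjoint, each induces a connected subgraph, and every pair is joined by at least one edge of G. Contracting each set to a single vertex therefore yields K_{4} as a minor, and since treewidth is minor-monotone, tw(G) ≥ tw(K_{4}) = 3. Therefore the treewidth is 3.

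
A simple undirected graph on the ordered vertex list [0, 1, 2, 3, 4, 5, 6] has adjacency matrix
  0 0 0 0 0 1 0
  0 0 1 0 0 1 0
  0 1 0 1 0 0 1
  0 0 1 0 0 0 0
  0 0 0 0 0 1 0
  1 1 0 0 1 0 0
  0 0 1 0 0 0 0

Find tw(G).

A width-1 tree decomposition is:
Bags: B1 = {1, 2}  B2 = {2, 3}  B3 = {1, 5}  B4 = {4, 5}  B5 = {2, 6}  B6 = {0, 5}
Tree: B1–B2, B1–B3, B3–B4, B2–B5, B4–B6
The largest bag has 2 vertices, giving width 1; this decomposition certifies tw(G) ≤ 1. Any graph with an edge has treewidth ≥ 1, and G has the edge 2–1. Therefore the treewidth is 1.

1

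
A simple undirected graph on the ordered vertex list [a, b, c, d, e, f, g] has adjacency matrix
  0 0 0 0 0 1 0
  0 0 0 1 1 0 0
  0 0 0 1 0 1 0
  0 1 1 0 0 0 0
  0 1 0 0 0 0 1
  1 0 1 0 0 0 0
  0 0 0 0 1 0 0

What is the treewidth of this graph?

A width-1 tree decomposition is:
Bags: B1 = {a, f}  B2 = {c, f}  B3 = {c, d}  B4 = {b, d}  B5 = {b, e}  B6 = {e, g}
Tree: B1–B2, B2–B3, B3–B4, B4–B5, B5–B6
The largest bag has 2 vertices, giving width 1; this decomposition certifies tw(G) ≤ 1. Any graph with an edge has treewidth ≥ 1, and G has the edge a–f. The upper and lower bounds meet at 1, so that is the treewidth.

1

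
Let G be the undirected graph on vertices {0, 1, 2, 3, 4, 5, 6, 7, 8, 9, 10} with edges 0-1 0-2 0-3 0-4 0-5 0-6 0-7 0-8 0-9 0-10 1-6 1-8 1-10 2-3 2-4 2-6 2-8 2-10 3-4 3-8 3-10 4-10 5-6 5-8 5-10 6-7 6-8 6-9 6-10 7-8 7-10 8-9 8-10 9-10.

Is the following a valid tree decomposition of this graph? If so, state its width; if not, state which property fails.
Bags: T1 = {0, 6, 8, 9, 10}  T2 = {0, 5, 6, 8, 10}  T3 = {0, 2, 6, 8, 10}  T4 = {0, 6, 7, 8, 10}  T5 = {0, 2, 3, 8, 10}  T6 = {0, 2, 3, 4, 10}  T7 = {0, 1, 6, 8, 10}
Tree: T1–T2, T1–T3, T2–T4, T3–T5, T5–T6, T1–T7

Yes; width 4.

Vertex coverage: the bags together contain {0, 1, 2, 3, 4, 5, 6, 7, 8, 9, 10}, the full vertex set. Edge coverage: each edge of G has both endpoints in at least one bag. Running intersection: for every vertex, the bags containing it form a connected subtree. All three properties hold, so this is a valid tree decomposition of width max|bag| − 1 = 4, and hence tw(G) ≤ 4.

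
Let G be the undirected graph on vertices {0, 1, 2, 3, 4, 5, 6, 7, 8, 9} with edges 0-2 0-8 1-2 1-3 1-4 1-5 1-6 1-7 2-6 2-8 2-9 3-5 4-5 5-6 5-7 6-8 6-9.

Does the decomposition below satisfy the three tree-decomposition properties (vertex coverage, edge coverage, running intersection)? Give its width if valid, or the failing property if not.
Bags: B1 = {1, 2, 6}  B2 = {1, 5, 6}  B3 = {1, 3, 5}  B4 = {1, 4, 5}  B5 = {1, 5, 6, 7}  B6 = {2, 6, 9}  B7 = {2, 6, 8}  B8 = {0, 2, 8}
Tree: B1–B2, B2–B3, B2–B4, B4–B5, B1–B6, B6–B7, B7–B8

No — bags containing vertex 6 are not connected in the tree.

A tree decomposition must satisfy three properties: every vertex lies in some bag; for every edge, both endpoints lie together in some bag; and for every vertex, the bags containing it form a connected subtree. Here bags containing vertex 6 are not connected in the tree, so the decomposition is invalid.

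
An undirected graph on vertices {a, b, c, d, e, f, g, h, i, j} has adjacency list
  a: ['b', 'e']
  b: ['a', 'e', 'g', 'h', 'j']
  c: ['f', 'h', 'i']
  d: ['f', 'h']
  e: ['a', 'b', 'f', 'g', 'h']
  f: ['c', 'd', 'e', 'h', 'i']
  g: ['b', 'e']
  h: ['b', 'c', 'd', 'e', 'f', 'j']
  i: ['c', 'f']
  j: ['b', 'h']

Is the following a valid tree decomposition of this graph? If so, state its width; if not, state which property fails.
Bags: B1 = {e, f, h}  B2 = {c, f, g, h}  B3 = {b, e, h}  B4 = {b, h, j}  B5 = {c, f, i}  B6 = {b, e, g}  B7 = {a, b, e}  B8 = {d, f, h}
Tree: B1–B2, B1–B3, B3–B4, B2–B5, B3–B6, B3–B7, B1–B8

A tree decomposition must satisfy three properties: every vertex lies in some bag; for every edge, both endpoints lie together in some bag; and for every vertex, the bags containing it form a connected subtree. Here bags containing vertex g are not connected in the tree, so the decomposition is invalid.

No — bags containing vertex g are not connected in the tree.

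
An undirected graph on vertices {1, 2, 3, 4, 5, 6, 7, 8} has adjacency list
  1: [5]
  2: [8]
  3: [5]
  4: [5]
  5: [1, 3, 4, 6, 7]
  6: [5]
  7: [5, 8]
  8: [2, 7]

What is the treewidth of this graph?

A width-1 tree decomposition is:
Bags: B1 = {5, 7}  B2 = {1, 5}  B3 = {4, 5}  B4 = {7, 8}  B5 = {2, 8}  B6 = {5, 6}  B7 = {3, 5}
Tree: B1–B2, B2–B3, B1–B4, B4–B5, B1–B6, B2–B7
The largest bag has 2 vertices, giving width 1; this decomposition certifies tw(G) ≤ 1. Any graph with an edge has treewidth ≥ 1, and G has the edge 5–7. Hence tw(G) = 1 exactly.

1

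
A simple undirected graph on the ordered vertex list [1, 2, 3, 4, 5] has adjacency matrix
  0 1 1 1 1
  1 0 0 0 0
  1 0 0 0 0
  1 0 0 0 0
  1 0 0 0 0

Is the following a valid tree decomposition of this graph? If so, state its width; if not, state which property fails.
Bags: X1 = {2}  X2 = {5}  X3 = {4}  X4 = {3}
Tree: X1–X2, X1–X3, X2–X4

A tree decomposition must satisfy three properties: every vertex lies in some bag; for every edge, both endpoints lie together in some bag; and for every vertex, the bags containing it form a connected subtree. Here vertex 1 appears in no bag, so the decomposition is invalid.

No — vertex 1 appears in no bag.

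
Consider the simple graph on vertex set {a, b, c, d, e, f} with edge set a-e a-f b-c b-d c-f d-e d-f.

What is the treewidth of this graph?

2

A width-2 tree decomposition is:
Bags: B1 = {a, d, e}  B2 = {a, d, f}  B3 = {b, d, f}  B4 = {b, c, f}
Tree: B1–B2, B2–B3, B3–B4
Each bag holds 3 vertices, so the decomposition has width 2, which upper-bounds the treewidth. The edges e–a–f–d–e form a cycle, so G is not a tree and its treewidth is at least 2. The upper and lower bounds meet at 2, so that is the treewidth.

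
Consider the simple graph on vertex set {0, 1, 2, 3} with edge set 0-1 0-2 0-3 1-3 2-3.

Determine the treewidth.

2

A width-2 tree decomposition is:
Bags: B1 = {0, 1, 3}  B2 = {0, 2, 3}
Tree: B1–B2
The largest bag has 3 vertices, giving width 2; this decomposition certifies tw(G) ≤ 2. Conversely, {0, 1, 3} is a clique of size 3, and the vertices of any clique must share a bag in every tree decomposition; so some bag has ≥ 3 vertices and tw(G) ≥ 2. Combining the bounds, tw(G) = 2.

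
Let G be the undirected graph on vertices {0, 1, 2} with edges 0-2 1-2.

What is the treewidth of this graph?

A width-1 tree decomposition is:
Bags: B1 = {0, 2}  B2 = {1, 2}
Tree: B1–B2
Each bag holds 2 vertices, so the decomposition has width 1, which upper-bounds the treewidth. Any graph with an edge has treewidth ≥ 1, and G has the edge 0–2. Therefore the treewidth is 1.

1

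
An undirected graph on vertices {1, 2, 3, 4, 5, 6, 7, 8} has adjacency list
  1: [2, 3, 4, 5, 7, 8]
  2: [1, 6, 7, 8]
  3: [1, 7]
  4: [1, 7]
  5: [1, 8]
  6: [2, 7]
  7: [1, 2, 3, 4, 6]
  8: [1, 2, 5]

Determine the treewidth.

A width-2 tree decomposition is:
Bags: B1 = {1, 3, 7}  B2 = {1, 2, 7}  B3 = {1, 4, 7}  B4 = {1, 2, 8}  B5 = {1, 5, 8}  B6 = {2, 6, 7}
Tree: B1–B2, B1–B3, B2–B4, B4–B5, B2–B6
Each bag holds 3 vertices, so the decomposition has width 2, which upper-bounds the treewidth. For the lower bound, the 3 vertices {1, 2, 8} are pairwise adjacent, and any tree decomposition puts a clique entirely inside one bag — forcing width ≥ 2. Combining the bounds, tw(G) = 2.

2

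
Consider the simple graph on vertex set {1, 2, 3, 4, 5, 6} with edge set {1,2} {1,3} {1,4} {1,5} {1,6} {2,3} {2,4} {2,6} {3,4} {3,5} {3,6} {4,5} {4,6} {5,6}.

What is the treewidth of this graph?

A width-4 tree decomposition is:
Bags: B1 = {1, 3, 4, 5, 6}  B2 = {1, 2, 3, 4, 6}
Tree: B1–B2
The largest bag has 5 vertices, giving width 4; this decomposition certifies tw(G) ≤ 4. Conversely, {1, 2, 3, 4, 6} is a clique of size 5, and the vertices of any clique must share a bag in every tree decomposition; so some bag has ≥ 5 vertices and tw(G) ≥ 4. Hence tw(G) = 4 exactly.

4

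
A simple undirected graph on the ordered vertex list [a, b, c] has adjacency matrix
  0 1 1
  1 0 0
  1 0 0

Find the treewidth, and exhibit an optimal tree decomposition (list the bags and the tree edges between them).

Every bag has size at most 2, so the width is 2 − 1 = 1 and tw(G) ≤ 1. Any graph with an edge has treewidth ≥ 1, and G has the edge c–a. The upper and lower bounds meet at 1, so that is the treewidth.

Treewidth 1.
One optimal decomposition is:
Bags: B1 = {a, c}  B2 = {a, b}
Tree: B1–B2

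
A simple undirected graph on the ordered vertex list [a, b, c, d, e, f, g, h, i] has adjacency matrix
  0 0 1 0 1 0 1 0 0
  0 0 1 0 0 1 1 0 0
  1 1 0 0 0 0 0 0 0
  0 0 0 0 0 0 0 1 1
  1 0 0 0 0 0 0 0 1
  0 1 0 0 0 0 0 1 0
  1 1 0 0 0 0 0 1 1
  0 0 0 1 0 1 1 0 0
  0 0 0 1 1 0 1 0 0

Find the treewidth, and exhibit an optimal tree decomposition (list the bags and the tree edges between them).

The largest bag has 4 vertices, giving width 3; this decomposition certifies tw(G) ≤ 3. For the lower bound: the 4 vertex sets {a,c,e}, {i}, {g}, {b,d,f,h} are disjoint, each induces a connected subgraph, and every pair is joined by at least one edge of G. Contracting each set to a single vertex therefore yields K_{4} as a minor, and since treewidth is minor-monotone, tw(G) ≥ tw(K_{4}) = 3. Combining the bounds, tw(G) = 3.

Treewidth 3.
Bags: B1 = {a, c, e, i}  B2 = {a, c, g, i}  B3 = {b, c, g, i}  B4 = {b, d, g, i}  B5 = {b, d, g, h}  B6 = {b, d, f, h}
Tree: B1–B2, B2–B3, B3–B4, B4–B5, B5–B6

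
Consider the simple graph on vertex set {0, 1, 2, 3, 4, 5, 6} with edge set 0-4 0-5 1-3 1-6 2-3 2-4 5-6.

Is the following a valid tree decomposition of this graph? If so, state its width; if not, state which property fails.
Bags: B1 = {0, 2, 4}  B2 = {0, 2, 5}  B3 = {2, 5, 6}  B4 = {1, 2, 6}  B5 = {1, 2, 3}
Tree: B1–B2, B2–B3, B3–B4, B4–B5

Every vertex of G appears in some bag (union = {0, 1, 2, 3, 4, 5, 6}); every edge is covered by a bag; and for each vertex v the set of bags containing v is connected in the bag tree. The decomposition is therefore valid. The largest bag has 3 vertices, so the width is 2.

Yes; width 2.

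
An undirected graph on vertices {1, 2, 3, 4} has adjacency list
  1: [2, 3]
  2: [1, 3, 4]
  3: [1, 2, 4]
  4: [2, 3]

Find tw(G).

2

A width-2 tree decomposition is:
Bags: B1 = {1, 2, 3}  B2 = {2, 3, 4}
Tree: B1–B2
Every bag has size at most 3, so the width is 3 − 1 = 2 and tw(G) ≤ 2. Conversely, {1, 2, 3} is a clique of size 3, and the vertices of any clique must share a bag in every tree decomposition; so some bag has ≥ 3 vertices and tw(G) ≥ 2. The upper and lower bounds meet at 2, so that is the treewidth.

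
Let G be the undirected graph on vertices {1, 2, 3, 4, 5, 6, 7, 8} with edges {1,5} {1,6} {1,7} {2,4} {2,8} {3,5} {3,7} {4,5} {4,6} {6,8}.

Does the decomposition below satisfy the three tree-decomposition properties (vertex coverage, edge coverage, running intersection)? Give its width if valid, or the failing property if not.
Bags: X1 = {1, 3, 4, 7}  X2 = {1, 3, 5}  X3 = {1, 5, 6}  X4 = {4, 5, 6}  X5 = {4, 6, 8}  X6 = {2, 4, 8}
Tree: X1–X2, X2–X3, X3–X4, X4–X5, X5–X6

No — bags containing vertex 4 are not connected in the tree.

A tree decomposition must satisfy three properties: every vertex lies in some bag; for every edge, both endpoints lie together in some bag; and for every vertex, the bags containing it form a connected subtree. Here bags containing vertex 4 are not connected in the tree, so the decomposition is invalid.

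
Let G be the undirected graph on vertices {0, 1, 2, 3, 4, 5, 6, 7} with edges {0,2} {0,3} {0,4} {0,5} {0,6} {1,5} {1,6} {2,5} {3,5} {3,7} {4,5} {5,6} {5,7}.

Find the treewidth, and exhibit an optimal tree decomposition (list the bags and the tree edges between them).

The largest bag has 3 vertices, giving width 2; this decomposition certifies tw(G) ≤ 2. Conversely, {0, 2, 5} is a clique of size 3, and the vertices of any clique must share a bag in every tree decomposition; so some bag has ≥ 3 vertices and tw(G) ≥ 2. Combining the bounds, tw(G) = 2.

Treewidth 2.
Bags: B1 = {0, 3, 5}  B2 = {0, 5, 6}  B3 = {1, 5, 6}  B4 = {3, 5, 7}  B5 = {0, 2, 5}  B6 = {0, 4, 5}
Tree: B1–B2, B2–B3, B1–B4, B1–B5, B1–B6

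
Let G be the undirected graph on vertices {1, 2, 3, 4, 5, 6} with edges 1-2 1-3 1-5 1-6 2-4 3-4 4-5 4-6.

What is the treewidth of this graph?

2

A width-2 tree decomposition is:
Bags: B1 = {1, 2, 4}  B2 = {1, 4, 6}  B3 = {1, 3, 4}  B4 = {1, 4, 5}
Tree: B1–B2, B2–B3, B3–B4
Each bag holds 3 vertices, so the decomposition has width 2, which upper-bounds the treewidth. For the lower bound, G contains the cycle 1–2–4–6–1, so G is not a forest; only forests have treewidth ≤ 1, hence tw(G) ≥ 2. The upper and lower bounds meet at 2, so that is the treewidth.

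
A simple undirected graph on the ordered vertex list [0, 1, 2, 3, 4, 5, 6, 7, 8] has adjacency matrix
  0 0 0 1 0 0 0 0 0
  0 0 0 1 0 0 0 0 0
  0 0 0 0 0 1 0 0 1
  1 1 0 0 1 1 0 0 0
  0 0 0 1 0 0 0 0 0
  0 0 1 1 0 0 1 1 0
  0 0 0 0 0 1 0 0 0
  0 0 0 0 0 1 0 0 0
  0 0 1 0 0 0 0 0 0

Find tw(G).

A width-1 tree decomposition is:
Bags: B1 = {3, 5}  B2 = {1, 3}  B3 = {5, 7}  B4 = {0, 3}  B5 = {2, 5}  B6 = {5, 6}  B7 = {2, 8}  B8 = {3, 4}
Tree: B1–B2, B1–B3, B2–B4, B3–B5, B1–B6, B5–B7, B4–B8
The largest bag has 2 vertices, giving width 1; this decomposition certifies tw(G) ≤ 1. Any graph with an edge has treewidth ≥ 1, and G has the edge 3–5. Therefore the treewidth is 1.

1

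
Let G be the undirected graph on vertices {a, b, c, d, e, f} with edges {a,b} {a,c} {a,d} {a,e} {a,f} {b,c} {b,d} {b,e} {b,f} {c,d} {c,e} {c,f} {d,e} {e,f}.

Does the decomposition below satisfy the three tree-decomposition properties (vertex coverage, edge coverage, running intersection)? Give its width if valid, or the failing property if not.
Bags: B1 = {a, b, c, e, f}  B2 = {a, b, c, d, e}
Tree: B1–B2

Vertex coverage: the bags together contain {a, b, c, d, e, f}, the full vertex set. Edge coverage: each edge of G has both endpoints in at least one bag. Running intersection: for every vertex, the bags containing it form a connected subtree. All three properties hold, so this is a valid tree decomposition of width max|bag| − 1 = 4, and hence tw(G) ≤ 4.

Yes; width 4.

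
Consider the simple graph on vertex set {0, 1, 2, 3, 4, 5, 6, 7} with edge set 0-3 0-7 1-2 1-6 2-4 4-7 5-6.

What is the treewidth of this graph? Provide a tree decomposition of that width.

Each bag holds 2 vertices, so the decomposition has width 1, which upper-bounds the treewidth. Since G has at least one edge (e.g. 3–0), it is not an edgeless graph, so tw(G) ≥ 1. Therefore the treewidth is 1.

Treewidth 1.
One optimal decomposition is:
Bags: B1 = {0, 3}  B2 = {0, 7}  B3 = {4, 7}  B4 = {2, 4}  B5 = {1, 2}  B6 = {1, 6}  B7 = {5, 6}
Tree: B1–B2, B2–B3, B3–B4, B4–B5, B5–B6, B6–B7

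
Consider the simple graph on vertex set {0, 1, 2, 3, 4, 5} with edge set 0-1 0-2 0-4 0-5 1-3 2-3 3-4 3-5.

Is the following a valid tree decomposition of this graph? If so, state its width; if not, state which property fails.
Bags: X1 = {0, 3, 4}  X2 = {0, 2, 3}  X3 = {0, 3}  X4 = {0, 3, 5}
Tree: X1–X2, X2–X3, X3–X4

A tree decomposition must satisfy three properties: every vertex lies in some bag; for every edge, both endpoints lie together in some bag; and for every vertex, the bags containing it form a connected subtree. Here vertex 1 appears in no bag, so the decomposition is invalid.

No — vertex 1 appears in no bag.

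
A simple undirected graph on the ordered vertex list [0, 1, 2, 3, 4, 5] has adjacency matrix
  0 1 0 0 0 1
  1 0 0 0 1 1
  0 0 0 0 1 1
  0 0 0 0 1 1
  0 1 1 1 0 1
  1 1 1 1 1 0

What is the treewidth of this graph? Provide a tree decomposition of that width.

Each bag holds 3 vertices, so the decomposition has width 2, which upper-bounds the treewidth. On the other hand G contains the 3-clique {0, 1, 5}. A clique must lie in a single bag of any decomposition, so no decomposition can have width below 2. Combining the bounds, tw(G) = 2.

Treewidth 2.
One optimal decomposition is:
Bags: B1 = {2, 4, 5}  B2 = {1, 4, 5}  B3 = {0, 1, 5}  B4 = {3, 4, 5}
Tree: B1–B2, B2–B3, B2–B4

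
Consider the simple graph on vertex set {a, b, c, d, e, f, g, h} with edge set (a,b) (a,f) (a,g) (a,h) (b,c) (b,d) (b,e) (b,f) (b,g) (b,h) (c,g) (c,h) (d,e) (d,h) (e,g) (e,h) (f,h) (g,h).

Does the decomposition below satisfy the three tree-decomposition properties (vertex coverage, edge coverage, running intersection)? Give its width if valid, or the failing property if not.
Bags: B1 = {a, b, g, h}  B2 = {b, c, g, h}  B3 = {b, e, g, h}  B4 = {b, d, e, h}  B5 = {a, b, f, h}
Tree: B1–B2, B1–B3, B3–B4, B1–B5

Yes; width 3.

Checking the three conditions: (i) the bags cover all of {a, b, c, d, e, f, g, h}; (ii) for each edge, some bag contains both endpoints; (iii) the bags containing any fixed vertex form a subtree. All hold, so the decomposition is valid with width 4 − 1 = 3.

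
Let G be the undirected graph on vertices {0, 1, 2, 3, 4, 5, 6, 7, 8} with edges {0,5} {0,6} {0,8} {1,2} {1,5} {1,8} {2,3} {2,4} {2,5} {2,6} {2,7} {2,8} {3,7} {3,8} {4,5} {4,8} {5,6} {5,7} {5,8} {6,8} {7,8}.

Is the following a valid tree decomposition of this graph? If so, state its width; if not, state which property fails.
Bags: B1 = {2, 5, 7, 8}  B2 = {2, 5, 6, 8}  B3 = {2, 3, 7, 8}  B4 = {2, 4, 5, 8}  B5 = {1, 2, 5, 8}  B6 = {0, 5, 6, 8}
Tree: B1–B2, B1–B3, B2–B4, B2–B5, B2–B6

Yes; width 3.

Checking the three conditions: (i) the bags cover all of {0, 1, 2, 3, 4, 5, 6, 7, 8}; (ii) for each edge, some bag contains both endpoints; (iii) the bags containing any fixed vertex form a subtree. All hold, so the decomposition is valid with width 4 − 1 = 3.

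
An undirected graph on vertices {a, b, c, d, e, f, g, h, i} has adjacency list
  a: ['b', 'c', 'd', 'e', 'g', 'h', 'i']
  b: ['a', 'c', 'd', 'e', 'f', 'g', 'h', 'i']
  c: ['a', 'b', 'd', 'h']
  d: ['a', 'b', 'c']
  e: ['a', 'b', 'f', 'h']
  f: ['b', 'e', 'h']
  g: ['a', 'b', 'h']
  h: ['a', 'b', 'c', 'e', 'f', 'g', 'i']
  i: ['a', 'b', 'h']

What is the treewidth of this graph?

3

A width-3 tree decomposition is:
Bags: B1 = {a, b, g, h}  B2 = {a, b, c, h}  B3 = {a, b, e, h}  B4 = {a, b, h, i}  B5 = {b, e, f, h}  B6 = {a, b, c, d}
Tree: B1–B2, B1–B3, B2–B4, B3–B5, B2–B6
Each bag holds 4 vertices, so the decomposition has width 3, which upper-bounds the treewidth. For the lower bound, the 4 vertices {a, b, c, d} are pairwise adjacent, and any tree decomposition puts a clique entirely inside one bag — forcing width ≥ 3. Therefore the treewidth is 3.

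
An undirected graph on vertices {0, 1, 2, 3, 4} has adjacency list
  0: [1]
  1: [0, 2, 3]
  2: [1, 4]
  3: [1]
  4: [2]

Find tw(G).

A width-1 tree decomposition is:
Bags: B1 = {1, 2}  B2 = {2, 4}  B3 = {1, 3}  B4 = {0, 1}
Tree: B1–B2, B1–B3, B3–B4
The largest bag has 2 vertices, giving width 1; this decomposition certifies tw(G) ≤ 1. Any graph with an edge has treewidth ≥ 1, and G has the edge 1–2. Combining the bounds, tw(G) = 1.

1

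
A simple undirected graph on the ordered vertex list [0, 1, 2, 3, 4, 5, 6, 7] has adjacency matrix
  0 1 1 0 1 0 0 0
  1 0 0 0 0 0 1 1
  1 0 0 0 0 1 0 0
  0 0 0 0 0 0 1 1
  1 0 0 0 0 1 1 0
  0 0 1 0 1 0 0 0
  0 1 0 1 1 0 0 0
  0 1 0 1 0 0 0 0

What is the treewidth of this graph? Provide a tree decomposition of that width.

Treewidth 2.
One such decomposition:
Bags: B1 = {0, 2, 5}  B2 = {0, 4, 5}  B3 = {0, 1, 4}  B4 = {1, 4, 6}  B5 = {1, 6, 7}  B6 = {3, 6, 7}
Tree: B1–B2, B2–B3, B3–B4, B4–B5, B5–B6

The largest bag has 3 vertices, giving width 2; this decomposition certifies tw(G) ≤ 2. For the lower bound, G contains the cycle 2–5–4–0–2, so G is not a forest; only forests have treewidth ≤ 1, hence tw(G) ≥ 2. Combining the bounds, tw(G) = 2.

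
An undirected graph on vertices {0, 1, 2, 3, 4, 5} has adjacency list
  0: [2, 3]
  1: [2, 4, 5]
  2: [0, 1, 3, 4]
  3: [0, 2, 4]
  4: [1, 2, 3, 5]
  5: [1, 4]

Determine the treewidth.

A width-2 tree decomposition is:
Bags: B1 = {1, 2, 4}  B2 = {2, 3, 4}  B3 = {1, 4, 5}  B4 = {0, 2, 3}
Tree: B1–B2, B1–B3, B2–B4
Each bag holds 3 vertices, so the decomposition has width 2, which upper-bounds the treewidth. Conversely, {1, 2, 4} is a clique of size 3, and the vertices of any clique must share a bag in every tree decomposition; so some bag has ≥ 3 vertices and tw(G) ≥ 2. Therefore the treewidth is 2.

2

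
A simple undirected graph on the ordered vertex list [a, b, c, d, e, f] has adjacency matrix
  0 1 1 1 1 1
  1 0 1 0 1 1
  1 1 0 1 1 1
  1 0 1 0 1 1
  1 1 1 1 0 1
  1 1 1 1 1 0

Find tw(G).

4

A width-4 tree decomposition is:
Bags: B1 = {a, c, d, e, f}  B2 = {a, b, c, e, f}
Tree: B1–B2
Each bag holds 5 vertices, so the decomposition has width 4, which upper-bounds the treewidth. On the other hand G contains the 5-clique {a, c, d, e, f}. A clique must lie in a single bag of any decomposition, so no decomposition can have width below 4. Therefore the treewidth is 4.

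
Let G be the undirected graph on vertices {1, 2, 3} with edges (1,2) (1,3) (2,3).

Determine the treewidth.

2

A width-2 tree decomposition is:
Bags: B1 = {1, 2, 3}
Tree: (single bag)
With just one bag of size 3, the width is 3 − 1 = 2, so tw(G) ≤ 2. Conversely, {1, 2, 3} is a clique of size 3, and the vertices of any clique must share a bag in every tree decomposition; so some bag has ≥ 3 vertices and tw(G) ≥ 2. Combining the bounds, tw(G) = 2.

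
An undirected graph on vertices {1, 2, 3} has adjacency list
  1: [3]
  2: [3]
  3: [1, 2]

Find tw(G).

1

A width-1 tree decomposition is:
Bags: B1 = {1, 3}  B2 = {2, 3}
Tree: B1–B2
Each bag holds 2 vertices, so the decomposition has width 1, which upper-bounds the treewidth. Any graph with an edge has treewidth ≥ 1, and G has the edge 1–3. Combining the bounds, tw(G) = 1.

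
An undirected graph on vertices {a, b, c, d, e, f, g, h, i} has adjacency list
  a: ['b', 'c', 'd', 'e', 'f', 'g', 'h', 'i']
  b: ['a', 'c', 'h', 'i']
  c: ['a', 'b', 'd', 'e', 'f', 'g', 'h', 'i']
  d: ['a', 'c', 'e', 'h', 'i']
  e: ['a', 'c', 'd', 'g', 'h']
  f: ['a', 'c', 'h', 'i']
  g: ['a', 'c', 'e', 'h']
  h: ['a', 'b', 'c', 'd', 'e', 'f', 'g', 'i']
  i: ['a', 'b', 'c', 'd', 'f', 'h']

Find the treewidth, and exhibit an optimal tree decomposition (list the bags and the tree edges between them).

Treewidth 4.
One such decomposition:
Bags: B1 = {a, c, d, e, h}  B2 = {a, c, d, h, i}  B3 = {a, c, f, h, i}  B4 = {a, c, e, g, h}  B5 = {a, b, c, h, i}
Tree: B1–B2, B2–B3, B1–B4, B3–B5

Every bag has size at most 5, so the width is 5 − 1 = 4 and tw(G) ≤ 4. For the lower bound, the 5 vertices {a, c, e, g, h} are pairwise adjacent, and any tree decomposition puts a clique entirely inside one bag — forcing width ≥ 4. The upper and lower bounds meet at 4, so that is the treewidth.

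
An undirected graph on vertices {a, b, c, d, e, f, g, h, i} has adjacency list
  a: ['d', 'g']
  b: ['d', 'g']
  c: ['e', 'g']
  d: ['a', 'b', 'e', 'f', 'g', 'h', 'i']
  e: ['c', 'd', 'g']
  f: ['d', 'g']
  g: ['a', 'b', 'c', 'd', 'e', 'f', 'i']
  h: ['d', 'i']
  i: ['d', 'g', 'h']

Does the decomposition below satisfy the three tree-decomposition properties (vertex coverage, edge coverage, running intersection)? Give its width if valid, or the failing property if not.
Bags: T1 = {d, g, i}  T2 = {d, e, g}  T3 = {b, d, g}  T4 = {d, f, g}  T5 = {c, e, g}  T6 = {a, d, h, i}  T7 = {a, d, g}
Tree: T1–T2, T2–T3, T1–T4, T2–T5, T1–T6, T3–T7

No — bags containing vertex a are not connected in the tree.

A tree decomposition must satisfy three properties: every vertex lies in some bag; for every edge, both endpoints lie together in some bag; and for every vertex, the bags containing it form a connected subtree. Here bags containing vertex a are not connected in the tree, so the decomposition is invalid.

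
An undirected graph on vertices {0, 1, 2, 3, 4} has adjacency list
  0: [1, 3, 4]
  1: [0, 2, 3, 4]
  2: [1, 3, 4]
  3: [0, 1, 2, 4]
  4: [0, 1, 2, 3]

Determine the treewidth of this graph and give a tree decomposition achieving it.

Treewidth 3.
One optimal decomposition is:
Bags: B1 = {0, 1, 3, 4}  B2 = {1, 2, 3, 4}
Tree: B1–B2

The largest bag has 4 vertices, giving width 3; this decomposition certifies tw(G) ≤ 3. Conversely, {0, 1, 3, 4} is a clique of size 4, and the vertices of any clique must share a bag in every tree decomposition; so some bag has ≥ 4 vertices and tw(G) ≥ 3. The upper and lower bounds meet at 3, so that is the treewidth.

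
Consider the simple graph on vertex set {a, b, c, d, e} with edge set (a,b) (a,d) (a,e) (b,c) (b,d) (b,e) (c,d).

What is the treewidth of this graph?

2

A width-2 tree decomposition is:
Bags: B1 = {a, b, e}  B2 = {a, b, d}  B3 = {b, c, d}
Tree: B1–B2, B2–B3
Every bag has size at most 3, so the width is 3 − 1 = 2 and tw(G) ≤ 2. On the other hand G contains the 3-clique {b, c, d}. A clique must lie in a single bag of any decomposition, so no decomposition can have width below 2. Combining the bounds, tw(G) = 2.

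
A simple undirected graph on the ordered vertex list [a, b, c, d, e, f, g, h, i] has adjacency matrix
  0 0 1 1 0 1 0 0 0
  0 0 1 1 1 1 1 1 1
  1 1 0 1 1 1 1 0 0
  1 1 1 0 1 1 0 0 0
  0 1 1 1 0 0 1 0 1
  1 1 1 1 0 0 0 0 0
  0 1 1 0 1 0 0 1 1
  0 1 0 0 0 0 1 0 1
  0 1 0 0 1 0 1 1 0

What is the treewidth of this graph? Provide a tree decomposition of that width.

The largest bag has 4 vertices, giving width 3; this decomposition certifies tw(G) ≤ 3. For the lower bound, the 4 vertices {a, c, d, f} are pairwise adjacent, and any tree decomposition puts a clique entirely inside one bag — forcing width ≥ 3. Therefore the treewidth is 3.

Treewidth 3.
One optimal decomposition is:
Bags: B1 = {b, c, d, f}  B2 = {b, c, d, e}  B3 = {b, c, e, g}  B4 = {a, c, d, f}  B5 = {b, e, g, i}  B6 = {b, g, h, i}
Tree: B1–B2, B2–B3, B1–B4, B3–B5, B5–B6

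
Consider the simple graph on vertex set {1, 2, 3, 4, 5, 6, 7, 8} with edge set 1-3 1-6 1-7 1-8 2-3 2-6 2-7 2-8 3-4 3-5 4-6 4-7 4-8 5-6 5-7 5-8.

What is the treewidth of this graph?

A width-4 tree decomposition is:
Bags: B1 = {1, 2, 4, 5, 7}  B2 = {1, 2, 4, 5, 8}  B3 = {1, 2, 3, 4, 5}  B4 = {1, 2, 4, 5, 6}
Tree: B1–B2, B2–B3, B3–B4
Every bag has size at most 5, so the width is 5 − 1 = 4 and tw(G) ≤ 4. For the lower bound: the 5 vertex sets {4,7}, {5,8}, {2,3}, {1}, {6} are disjoint, each induces a connected subgraph, and every pair is joined by at least one edge of G. Contracting each set to a single vertex therefore yields K_{5} as a minor, and since treewidth is minor-monotone, tw(G) ≥ tw(K_{5}) = 4. The upper and lower bounds meet at 4, so that is the treewidth.

4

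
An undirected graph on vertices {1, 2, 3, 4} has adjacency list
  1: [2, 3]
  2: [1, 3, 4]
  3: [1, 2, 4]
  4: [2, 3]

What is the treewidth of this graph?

2

A width-2 tree decomposition is:
Bags: B1 = {2, 3, 4}  B2 = {1, 2, 3}
Tree: B1–B2
Each bag holds 3 vertices, so the decomposition has width 2, which upper-bounds the treewidth. Conversely, {1, 2, 3} is a clique of size 3, and the vertices of any clique must share a bag in every tree decomposition; so some bag has ≥ 3 vertices and tw(G) ≥ 2. The upper and lower bounds meet at 2, so that is the treewidth.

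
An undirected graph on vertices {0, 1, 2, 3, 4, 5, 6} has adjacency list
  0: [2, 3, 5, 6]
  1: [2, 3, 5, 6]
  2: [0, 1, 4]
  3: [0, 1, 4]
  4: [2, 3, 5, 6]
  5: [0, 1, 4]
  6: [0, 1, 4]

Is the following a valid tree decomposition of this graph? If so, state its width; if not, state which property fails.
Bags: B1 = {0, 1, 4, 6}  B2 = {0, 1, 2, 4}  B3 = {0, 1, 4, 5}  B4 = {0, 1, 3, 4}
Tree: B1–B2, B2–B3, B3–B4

Yes; width 3.

Checking the three conditions: (i) the bags cover all of {0, 1, 2, 3, 4, 5, 6}; (ii) for each edge, some bag contains both endpoints; (iii) the bags containing any fixed vertex form a subtree. All hold, so the decomposition is valid with width 4 − 1 = 3.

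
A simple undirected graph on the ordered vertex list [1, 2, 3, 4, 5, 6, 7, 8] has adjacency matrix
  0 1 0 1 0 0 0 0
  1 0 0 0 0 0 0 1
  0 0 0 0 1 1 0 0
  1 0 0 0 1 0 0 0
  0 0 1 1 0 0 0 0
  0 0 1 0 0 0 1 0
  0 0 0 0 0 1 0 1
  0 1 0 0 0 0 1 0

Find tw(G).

2

A width-2 tree decomposition is:
Bags: B1 = {6, 7, 8}  B2 = {2, 6, 8}  B3 = {1, 2, 6}  B4 = {1, 4, 6}  B5 = {4, 5, 6}  B6 = {3, 5, 6}
Tree: B1–B2, B2–B3, B3–B4, B4–B5, B5–B6
Each bag holds 3 vertices, so the decomposition has width 2, which upper-bounds the treewidth. The edges 6–7–8–2–1–4–5–3–6 form a cycle, so G is not a tree and its treewidth is at least 2. Combining the bounds, tw(G) = 2.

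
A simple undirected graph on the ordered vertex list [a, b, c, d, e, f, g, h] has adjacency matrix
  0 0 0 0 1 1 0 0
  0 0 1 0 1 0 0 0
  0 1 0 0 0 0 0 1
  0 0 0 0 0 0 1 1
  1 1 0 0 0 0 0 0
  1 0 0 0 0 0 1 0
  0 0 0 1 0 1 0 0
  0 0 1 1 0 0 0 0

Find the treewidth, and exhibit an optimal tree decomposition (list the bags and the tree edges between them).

Treewidth 2.
One optimal decomposition is:
Bags: B1 = {a, e, f}  B2 = {e, f, g}  B3 = {d, e, g}  B4 = {d, e, h}  B5 = {c, e, h}  B6 = {b, c, e}
Tree: B1–B2, B2–B3, B3–B4, B4–B5, B5–B6

Each bag holds 3 vertices, so the decomposition has width 2, which upper-bounds the treewidth. The edges e–a–f–g–d–h–c–b–e form a cycle, so G is not a tree and its treewidth is at least 2. The upper and lower bounds meet at 2, so that is the treewidth.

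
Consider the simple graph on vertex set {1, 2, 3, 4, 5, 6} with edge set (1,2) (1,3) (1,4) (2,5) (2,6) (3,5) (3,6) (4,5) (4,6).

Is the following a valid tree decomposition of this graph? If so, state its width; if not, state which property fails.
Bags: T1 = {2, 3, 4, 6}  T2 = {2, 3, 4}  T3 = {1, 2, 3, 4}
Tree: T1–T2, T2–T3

A tree decomposition must satisfy three properties: every vertex lies in some bag; for every edge, both endpoints lie together in some bag; and for every vertex, the bags containing it form a connected subtree. Here vertex 5 appears in no bag, so the decomposition is invalid.

No — vertex 5 appears in no bag.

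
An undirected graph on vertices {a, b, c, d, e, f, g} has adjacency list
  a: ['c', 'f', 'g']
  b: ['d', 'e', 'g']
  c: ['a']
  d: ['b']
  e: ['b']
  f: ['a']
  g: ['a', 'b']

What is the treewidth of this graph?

A width-1 tree decomposition is:
Bags: B1 = {a, f}  B2 = {a, g}  B3 = {b, g}  B4 = {b, d}  B5 = {a, c}  B6 = {b, e}
Tree: B1–B2, B2–B3, B3–B4, B2–B5, B4–B6
The largest bag has 2 vertices, giving width 1; this decomposition certifies tw(G) ≤ 1. Since G has at least one edge (e.g. a–f), it is not an edgeless graph, so tw(G) ≥ 1. Combining the bounds, tw(G) = 1.

1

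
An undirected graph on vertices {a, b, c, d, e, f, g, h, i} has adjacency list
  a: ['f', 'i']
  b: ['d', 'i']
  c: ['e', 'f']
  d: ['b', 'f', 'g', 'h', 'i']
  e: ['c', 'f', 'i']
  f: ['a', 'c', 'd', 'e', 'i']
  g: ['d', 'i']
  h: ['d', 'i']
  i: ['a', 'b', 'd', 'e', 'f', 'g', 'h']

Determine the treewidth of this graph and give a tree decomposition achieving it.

Treewidth 2.
One such decomposition:
Bags: B1 = {d, h, i}  B2 = {d, f, i}  B3 = {e, f, i}  B4 = {d, g, i}  B5 = {c, e, f}  B6 = {a, f, i}  B7 = {b, d, i}
Tree: B1–B2, B2–B3, B1–B4, B3–B5, B3–B6, B2–B7

Every bag has size at most 3, so the width is 3 − 1 = 2 and tw(G) ≤ 2. For the lower bound, the 3 vertices {c, e, f} are pairwise adjacent, and any tree decomposition puts a clique entirely inside one bag — forcing width ≥ 2. Hence tw(G) = 2 exactly.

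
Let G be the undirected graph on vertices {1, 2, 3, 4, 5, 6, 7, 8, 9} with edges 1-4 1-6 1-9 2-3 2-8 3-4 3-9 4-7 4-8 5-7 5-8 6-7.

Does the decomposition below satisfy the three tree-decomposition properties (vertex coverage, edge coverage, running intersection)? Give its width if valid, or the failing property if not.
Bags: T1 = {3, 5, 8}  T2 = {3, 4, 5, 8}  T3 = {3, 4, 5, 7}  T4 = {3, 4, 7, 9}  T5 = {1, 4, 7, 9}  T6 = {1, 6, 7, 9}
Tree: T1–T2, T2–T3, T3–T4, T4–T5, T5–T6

A tree decomposition must satisfy three properties: every vertex lies in some bag; for every edge, both endpoints lie together in some bag; and for every vertex, the bags containing it form a connected subtree. Here vertex 2 appears in no bag, so the decomposition is invalid.

No — vertex 2 appears in no bag.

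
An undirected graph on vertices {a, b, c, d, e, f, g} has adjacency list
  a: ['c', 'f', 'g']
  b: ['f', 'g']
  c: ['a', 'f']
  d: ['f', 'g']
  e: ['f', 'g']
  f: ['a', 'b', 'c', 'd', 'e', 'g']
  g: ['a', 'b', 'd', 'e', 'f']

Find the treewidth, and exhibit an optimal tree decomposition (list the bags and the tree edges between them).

Every bag has size at most 3, so the width is 3 − 1 = 2 and tw(G) ≤ 2. On the other hand G contains the 3-clique {d, f, g}. A clique must lie in a single bag of any decomposition, so no decomposition can have width below 2. The upper and lower bounds meet at 2, so that is the treewidth.

Treewidth 2.
Bags: B1 = {b, f, g}  B2 = {a, f, g}  B3 = {a, c, f}  B4 = {d, f, g}  B5 = {e, f, g}
Tree: B1–B2, B2–B3, B2–B4, B4–B5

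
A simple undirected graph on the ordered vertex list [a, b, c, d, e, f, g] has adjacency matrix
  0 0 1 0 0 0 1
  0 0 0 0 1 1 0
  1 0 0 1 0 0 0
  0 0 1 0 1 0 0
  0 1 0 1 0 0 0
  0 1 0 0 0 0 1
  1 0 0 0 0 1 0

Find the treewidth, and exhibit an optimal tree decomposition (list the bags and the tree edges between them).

Treewidth 2.
One such decomposition:
Bags: B1 = {b, d, e}  B2 = {b, d, f}  B3 = {d, f, g}  B4 = {a, d, g}  B5 = {a, c, d}
Tree: B1–B2, B2–B3, B3–B4, B4–B5

Every bag has size at most 3, so the width is 3 − 1 = 2 and tw(G) ≤ 2. The edges d–e–b–f–g–a–c–d form a cycle, so G is not a tree and its treewidth is at least 2. Hence tw(G) = 2 exactly.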